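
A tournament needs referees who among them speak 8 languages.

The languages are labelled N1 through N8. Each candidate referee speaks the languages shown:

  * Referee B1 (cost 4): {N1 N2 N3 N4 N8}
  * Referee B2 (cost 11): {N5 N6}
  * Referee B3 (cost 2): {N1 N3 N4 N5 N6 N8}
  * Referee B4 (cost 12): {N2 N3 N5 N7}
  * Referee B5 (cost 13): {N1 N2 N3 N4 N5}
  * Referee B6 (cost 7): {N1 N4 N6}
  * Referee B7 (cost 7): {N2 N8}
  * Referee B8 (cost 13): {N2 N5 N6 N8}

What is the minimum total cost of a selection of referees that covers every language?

14

B3, B4 together cover every language (B3 ∪ B4 = {N1, N2, N3, N4, N5, N6, N7, N8}); total cost 2 + 12 = 14.
The greedy pick B3, B1, B4 costs 18; no covering selection beats 14.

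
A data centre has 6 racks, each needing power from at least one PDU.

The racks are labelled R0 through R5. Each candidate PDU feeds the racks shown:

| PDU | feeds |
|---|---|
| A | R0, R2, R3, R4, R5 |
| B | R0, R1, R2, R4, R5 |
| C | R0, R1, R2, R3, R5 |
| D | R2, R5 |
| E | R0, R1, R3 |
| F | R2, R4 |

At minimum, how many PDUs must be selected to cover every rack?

2

B and E together: B ∪ E = {R0, R1, R2, R3, R4, R5} — every rack is covered.
No single PDU has all 6 racks (the largest, A, has 5), so 2 is optimal.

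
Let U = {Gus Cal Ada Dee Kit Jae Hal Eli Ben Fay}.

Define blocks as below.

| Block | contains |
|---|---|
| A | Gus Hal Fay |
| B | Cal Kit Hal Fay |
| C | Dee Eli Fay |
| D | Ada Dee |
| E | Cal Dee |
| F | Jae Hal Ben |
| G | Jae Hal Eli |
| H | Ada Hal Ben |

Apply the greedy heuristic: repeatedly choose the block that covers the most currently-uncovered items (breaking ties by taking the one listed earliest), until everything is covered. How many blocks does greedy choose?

5

Greedy: pick B (covers 4 new) → pick C (covers 2 new) → pick F (covers 2 new) → pick A (covers 1 new) → pick D (covers 1 new). Total picks: 5.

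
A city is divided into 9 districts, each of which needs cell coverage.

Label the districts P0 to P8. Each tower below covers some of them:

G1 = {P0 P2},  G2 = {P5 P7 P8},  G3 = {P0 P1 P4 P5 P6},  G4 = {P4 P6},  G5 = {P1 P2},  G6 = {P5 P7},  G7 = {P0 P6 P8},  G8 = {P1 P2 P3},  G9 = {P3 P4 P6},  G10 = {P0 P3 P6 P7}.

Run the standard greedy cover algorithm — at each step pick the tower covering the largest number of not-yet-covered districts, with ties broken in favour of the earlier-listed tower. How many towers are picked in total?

Greedy: pick G3 (covers 5 new) → pick G2 (covers 2 new) → pick G8 (covers 2 new). Total picks: 3.

3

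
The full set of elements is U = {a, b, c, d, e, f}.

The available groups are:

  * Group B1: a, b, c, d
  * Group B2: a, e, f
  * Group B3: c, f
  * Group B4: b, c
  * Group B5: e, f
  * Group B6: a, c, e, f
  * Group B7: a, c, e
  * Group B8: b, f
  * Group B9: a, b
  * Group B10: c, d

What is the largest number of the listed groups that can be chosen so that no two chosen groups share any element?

B5, B9, B10 are pairwise disjoint (B5={e,f}; B9={a,b}; B10={c,d}).
Every remaining group overlaps one of these, and no 4 of the listed groups are pairwise disjoint, so 3 is the maximum.

3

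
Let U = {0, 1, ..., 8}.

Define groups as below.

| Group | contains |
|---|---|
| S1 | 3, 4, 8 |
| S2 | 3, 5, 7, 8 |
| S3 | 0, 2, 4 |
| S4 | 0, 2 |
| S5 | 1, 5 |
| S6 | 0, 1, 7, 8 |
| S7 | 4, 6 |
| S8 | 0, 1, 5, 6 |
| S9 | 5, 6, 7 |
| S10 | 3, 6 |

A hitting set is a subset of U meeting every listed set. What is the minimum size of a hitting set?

Take H = {0, 3, 4, 5}. Each listed group contains at least one of these, so H is a hitting set of size 4.
No choice of 3 points meets every group, so 4 is the minimum.

4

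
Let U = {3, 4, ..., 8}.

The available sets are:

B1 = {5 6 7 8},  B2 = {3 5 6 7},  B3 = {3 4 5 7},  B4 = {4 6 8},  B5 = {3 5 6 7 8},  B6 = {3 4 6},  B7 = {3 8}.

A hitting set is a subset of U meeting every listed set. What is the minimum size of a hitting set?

2

Take H = {3, 8}. Each listed set contains at least one of these, so H is a hitting set of size 2.
No single item lies in every set, so at least 2 are needed and 2 is optimal.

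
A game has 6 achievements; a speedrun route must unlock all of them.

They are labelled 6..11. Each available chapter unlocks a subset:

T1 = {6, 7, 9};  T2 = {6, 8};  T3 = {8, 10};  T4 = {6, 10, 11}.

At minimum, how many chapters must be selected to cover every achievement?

3

Take {T1, T3, T4}. Their union is {6, 7, 8, 9, 10, 11}, which is all 6 achievements.
Only T1 contains 7, so T1 is forced; the remaining 3 achievements need at least 2 more chapters (each remaining chapter adds at most 2) — so at least 3 chapters are needed, and 3 is optimal.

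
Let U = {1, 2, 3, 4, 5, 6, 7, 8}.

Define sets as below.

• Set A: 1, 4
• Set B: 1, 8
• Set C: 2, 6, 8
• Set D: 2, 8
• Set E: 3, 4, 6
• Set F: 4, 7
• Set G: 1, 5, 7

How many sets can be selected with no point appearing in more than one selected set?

D, E, G are pairwise disjoint (D={2,8}; E={3,4,6}; G={1,5,7}).
Every remaining set overlaps one of these, and no 4 of the listed sets are pairwise disjoint, so 3 is the maximum.

3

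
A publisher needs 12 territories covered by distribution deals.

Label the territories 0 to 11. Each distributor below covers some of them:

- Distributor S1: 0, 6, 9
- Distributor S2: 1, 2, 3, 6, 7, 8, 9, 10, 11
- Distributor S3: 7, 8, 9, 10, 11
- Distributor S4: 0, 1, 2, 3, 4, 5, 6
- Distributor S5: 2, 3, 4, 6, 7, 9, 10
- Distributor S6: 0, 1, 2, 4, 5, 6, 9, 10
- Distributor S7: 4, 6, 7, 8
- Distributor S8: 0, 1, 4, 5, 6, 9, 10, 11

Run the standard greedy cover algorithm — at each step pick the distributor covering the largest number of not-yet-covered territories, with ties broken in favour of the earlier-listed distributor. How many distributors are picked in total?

2

Greedy: pick S2 (covers 9 new) → pick S4 (covers 3 new). Total picks: 2.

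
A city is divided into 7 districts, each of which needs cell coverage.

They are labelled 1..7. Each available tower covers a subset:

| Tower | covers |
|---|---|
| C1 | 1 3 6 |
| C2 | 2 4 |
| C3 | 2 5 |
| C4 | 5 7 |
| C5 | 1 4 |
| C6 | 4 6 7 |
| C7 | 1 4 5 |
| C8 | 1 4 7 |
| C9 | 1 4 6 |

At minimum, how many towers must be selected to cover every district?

Take {C1, C3, C6}. Their union is {1, 2, 3, 4, 5, 6, 7}, which is all 7 districts.
Each tower has at most 3 districts, and 2·3 = 6 < 7 — so at least 3 towers are needed, and 3 is optimal.

3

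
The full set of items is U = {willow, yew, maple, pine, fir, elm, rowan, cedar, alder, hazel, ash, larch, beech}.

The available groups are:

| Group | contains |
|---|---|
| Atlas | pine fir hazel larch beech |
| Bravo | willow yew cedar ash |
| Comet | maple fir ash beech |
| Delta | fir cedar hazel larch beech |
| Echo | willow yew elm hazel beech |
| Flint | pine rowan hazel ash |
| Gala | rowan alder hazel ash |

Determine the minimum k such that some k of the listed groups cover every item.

5

Atlas and Comet and Delta and Echo and Gala together: Atlas ∪ Comet ∪ Delta ∪ Echo ∪ Gala = {willow, yew, maple, pine, fir, elm, rowan, cedar, alder, hazel, ash, larch, beech} — every item is covered.
No 4 of the 7 groups cover everything (all 35 combinations miss at least one item), so 5 is optimal.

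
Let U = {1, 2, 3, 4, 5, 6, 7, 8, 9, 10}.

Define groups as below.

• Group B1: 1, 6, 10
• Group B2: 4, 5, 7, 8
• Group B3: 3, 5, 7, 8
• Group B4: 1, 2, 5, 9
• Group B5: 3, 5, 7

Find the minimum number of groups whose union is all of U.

4

Take {B1, B2, B3, B4}. Their union is {1, 2, 3, 4, 5, 6, 7, 8, 9, 10}, which is all 10 elements.
No 3 of the 5 groups cover everything (all 10 combinations miss at least one element), so 4 is optimal.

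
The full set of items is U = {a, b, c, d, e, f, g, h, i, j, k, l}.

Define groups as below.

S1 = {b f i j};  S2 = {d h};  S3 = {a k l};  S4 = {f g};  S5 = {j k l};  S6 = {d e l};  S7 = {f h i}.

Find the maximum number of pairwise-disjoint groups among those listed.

3

S1, S2, S3 are pairwise disjoint (S1={b,f,i,j}; S2={d,h}; S3={a,k,l}).
Every remaining group overlaps one of these, and no 4 of the listed groups are pairwise disjoint, so 3 is the maximum.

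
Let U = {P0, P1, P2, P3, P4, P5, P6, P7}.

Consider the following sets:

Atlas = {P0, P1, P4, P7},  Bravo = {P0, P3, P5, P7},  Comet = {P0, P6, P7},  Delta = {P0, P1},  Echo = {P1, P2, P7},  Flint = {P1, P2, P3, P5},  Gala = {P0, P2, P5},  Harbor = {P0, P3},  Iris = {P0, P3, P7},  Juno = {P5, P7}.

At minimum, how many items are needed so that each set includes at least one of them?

3

Take H = {P0, P5, P7}. Each listed set contains at least one of these, so H is a hitting set of size 3.
No choice of 2 items meets every set, so 3 is the minimum.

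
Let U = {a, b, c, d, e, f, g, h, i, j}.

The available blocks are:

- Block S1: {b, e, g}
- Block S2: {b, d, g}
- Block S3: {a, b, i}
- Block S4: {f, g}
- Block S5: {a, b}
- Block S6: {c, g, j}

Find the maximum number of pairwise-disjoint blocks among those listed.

S3, S6 are pairwise disjoint (S3={a,b,i}; S6={c,g,j}).
Every remaining block overlaps one of these, and no 3 of the listed blocks are pairwise disjoint, so 2 is the maximum.

2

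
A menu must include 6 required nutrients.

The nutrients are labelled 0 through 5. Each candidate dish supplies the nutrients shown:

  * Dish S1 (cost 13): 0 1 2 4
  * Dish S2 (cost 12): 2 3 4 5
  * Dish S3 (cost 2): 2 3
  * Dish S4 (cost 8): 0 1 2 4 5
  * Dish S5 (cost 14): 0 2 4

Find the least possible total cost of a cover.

10

S3, S4 together cover every nutrient (S3 ∪ S4 = {0, 1, 2, 3, 4, 5}); total cost 2 + 8 = 10.
No covering selection has total cost below 10.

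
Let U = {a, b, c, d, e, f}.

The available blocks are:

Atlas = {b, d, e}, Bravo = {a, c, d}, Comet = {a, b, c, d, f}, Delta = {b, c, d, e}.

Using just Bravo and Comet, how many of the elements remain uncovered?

Union of Bravo, Comet = {a, b, c, d, f}.
Not covered: e — 1 element.

1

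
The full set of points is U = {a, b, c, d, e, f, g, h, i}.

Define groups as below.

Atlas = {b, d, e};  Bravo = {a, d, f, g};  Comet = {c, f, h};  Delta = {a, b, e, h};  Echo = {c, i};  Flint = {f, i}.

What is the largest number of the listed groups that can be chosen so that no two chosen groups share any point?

Delta, Flint are pairwise disjoint (Delta={a,b,e,h}; Flint={f,i}).
Every remaining group overlaps one of these, and no 3 of the listed groups are pairwise disjoint, so 2 is the maximum.

2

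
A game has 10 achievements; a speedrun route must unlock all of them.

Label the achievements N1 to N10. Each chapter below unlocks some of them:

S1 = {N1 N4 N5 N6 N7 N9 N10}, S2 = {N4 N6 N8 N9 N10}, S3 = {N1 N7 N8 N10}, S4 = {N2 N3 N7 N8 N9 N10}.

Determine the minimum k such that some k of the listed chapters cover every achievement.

2

Take {S1, S4}. Their union is {N1, N2, N3, N4, N5, N6, N7, N8, N9, N10}, which is all 10 achievements.
No single chapter has all 10 achievements (the largest, S1, has 7), so 2 is optimal.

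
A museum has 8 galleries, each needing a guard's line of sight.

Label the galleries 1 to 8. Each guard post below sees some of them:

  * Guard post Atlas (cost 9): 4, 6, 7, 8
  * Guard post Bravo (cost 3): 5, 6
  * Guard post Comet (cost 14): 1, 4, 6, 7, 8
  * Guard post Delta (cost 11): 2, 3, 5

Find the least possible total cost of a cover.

25

Comet, Delta together cover every gallery (Comet ∪ Delta = {1, 2, 3, 4, 5, 6, 7, 8}); total cost 14 + 11 = 25.
The greedy pick Bravo, Atlas, Delta, Comet costs 37; no covering selection beats 25.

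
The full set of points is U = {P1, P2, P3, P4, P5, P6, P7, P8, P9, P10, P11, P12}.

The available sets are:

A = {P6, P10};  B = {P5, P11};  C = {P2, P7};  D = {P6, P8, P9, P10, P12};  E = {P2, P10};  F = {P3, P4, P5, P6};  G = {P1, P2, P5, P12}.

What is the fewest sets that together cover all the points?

Take {B, C, D, F, G}. Their union is {P1, P2, P3, P4, P5, P6, P7, P8, P9, P10, P11, P12}, which is all 12 points.
No 4 of the 7 sets cover everything (all 35 combinations miss at least one point), so 5 is optimal.

5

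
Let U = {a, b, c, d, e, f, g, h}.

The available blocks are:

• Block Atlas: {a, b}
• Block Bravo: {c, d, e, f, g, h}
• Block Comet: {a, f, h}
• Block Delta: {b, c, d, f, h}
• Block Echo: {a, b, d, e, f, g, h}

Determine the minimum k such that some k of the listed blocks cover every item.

Take {Bravo, Echo}. Their union is {a, b, c, d, e, f, g, h}, which is all 8 items.
No single block has all 8 items (the largest, Echo, has 7), so 2 is optimal.

2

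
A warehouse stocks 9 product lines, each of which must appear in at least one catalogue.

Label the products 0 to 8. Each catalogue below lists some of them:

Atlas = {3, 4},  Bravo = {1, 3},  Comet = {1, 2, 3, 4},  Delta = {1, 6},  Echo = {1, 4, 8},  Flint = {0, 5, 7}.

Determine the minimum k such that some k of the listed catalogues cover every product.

4

Comet and Delta and Echo and Flint together: Comet ∪ Delta ∪ Echo ∪ Flint = {0, 1, 2, 3, 4, 5, 6, 7, 8} — every product is covered.
Only Delta contains 6, so Delta is forced; the remaining 7 products need at least 3 more catalogues (each remaining catalogue adds at most 3) — so at least 4 catalogues are needed, and 4 is optimal.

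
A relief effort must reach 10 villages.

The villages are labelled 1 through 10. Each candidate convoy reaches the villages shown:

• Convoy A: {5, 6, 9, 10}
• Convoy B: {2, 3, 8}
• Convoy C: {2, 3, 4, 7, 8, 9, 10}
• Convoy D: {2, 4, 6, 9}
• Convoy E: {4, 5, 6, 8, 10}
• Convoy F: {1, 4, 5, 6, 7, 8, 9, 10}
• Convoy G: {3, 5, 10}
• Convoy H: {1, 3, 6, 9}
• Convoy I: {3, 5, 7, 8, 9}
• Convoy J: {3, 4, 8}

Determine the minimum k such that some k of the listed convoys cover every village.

B and F together: B ∪ F = {1, 2, 3, 4, 5, 6, 7, 8, 9, 10} — every village is covered.
No single convoy has all 10 villages (the largest, F, has 8), so 2 is optimal.

2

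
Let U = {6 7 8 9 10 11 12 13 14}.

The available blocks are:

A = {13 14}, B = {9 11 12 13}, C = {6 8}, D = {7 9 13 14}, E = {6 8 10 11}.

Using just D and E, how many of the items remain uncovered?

Union of D, E = {6, 7, 8, 9, 10, 11, 13, 14}.
Not covered: 12 — 1 item.

1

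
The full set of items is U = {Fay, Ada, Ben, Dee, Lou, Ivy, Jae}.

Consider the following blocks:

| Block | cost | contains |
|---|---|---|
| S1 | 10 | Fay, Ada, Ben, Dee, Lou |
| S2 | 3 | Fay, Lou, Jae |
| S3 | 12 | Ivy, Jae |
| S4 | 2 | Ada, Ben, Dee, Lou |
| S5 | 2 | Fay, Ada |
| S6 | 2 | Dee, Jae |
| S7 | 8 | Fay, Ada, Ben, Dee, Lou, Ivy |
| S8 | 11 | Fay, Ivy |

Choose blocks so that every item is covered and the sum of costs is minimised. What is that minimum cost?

10

S6, S7 together cover every item (S6 ∪ S7 = {Fay, Ada, Ben, Dee, Lou, Ivy, Jae}); total cost 2 + 8 = 10.
The greedy pick S4, S2, S7 costs 13; no covering selection beats 10.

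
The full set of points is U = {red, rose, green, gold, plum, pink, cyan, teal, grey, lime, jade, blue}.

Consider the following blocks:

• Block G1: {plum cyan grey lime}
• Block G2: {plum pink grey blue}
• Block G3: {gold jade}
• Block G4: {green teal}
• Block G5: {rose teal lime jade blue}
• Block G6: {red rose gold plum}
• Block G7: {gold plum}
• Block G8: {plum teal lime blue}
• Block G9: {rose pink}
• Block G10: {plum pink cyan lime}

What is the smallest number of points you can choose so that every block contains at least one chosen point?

The 4 points {rose, plum, teal, jade} hit every block.
The blocks G1, G3, G4, G9 are pairwise disjoint, so any hitting set needs a separate point for each — at least 4. Hence 4 is optimal.

4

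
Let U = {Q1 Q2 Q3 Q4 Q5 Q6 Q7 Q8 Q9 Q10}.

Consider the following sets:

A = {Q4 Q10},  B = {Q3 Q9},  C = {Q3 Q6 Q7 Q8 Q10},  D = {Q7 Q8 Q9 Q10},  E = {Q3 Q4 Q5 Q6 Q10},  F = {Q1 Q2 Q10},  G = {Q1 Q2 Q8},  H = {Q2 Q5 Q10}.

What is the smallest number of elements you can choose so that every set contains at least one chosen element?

The 3 elements {Q2, Q9, Q10} hit every set.
The sets A, B, G are pairwise disjoint, so any hitting set needs a separate element for each — at least 3. Hence 3 is optimal.

3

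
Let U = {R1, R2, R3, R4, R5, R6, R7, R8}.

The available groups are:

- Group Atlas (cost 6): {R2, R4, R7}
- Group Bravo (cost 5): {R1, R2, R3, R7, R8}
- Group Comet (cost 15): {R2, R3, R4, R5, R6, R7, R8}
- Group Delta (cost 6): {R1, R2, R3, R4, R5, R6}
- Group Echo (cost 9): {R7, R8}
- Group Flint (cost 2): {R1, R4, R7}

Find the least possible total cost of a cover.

Bravo, Delta together cover every item (Bravo ∪ Delta = {R1, R2, R3, R4, R5, R6, R7, R8}); total cost 5 + 6 = 11.
The greedy pick Flint, Delta, Bravo costs 13; no covering selection beats 11.

11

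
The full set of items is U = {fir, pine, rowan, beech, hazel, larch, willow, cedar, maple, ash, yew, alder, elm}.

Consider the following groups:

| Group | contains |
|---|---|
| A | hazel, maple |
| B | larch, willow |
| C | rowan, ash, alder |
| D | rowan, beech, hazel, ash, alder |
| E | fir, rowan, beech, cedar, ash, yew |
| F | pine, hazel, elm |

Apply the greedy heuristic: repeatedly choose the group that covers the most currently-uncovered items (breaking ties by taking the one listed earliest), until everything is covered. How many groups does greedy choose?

Greedy: pick E (covers 6 new) → pick F (covers 3 new) → pick B (covers 2 new) → pick A (covers 1 new) → pick C (covers 1 new). Total picks: 5.

5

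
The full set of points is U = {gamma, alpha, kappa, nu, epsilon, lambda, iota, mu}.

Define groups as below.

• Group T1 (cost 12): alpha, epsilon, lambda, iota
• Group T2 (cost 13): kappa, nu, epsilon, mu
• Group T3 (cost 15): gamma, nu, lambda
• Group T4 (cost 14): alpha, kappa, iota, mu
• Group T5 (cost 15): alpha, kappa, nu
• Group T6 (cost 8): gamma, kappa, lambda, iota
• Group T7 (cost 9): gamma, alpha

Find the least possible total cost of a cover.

T2, T6, T7 together cover every point (T2 ∪ T6 ∪ T7 = {gamma, alpha, kappa, nu, epsilon, lambda, iota, mu}); total cost 13 + 8 + 9 = 30.
No covering selection has total cost below 30.

30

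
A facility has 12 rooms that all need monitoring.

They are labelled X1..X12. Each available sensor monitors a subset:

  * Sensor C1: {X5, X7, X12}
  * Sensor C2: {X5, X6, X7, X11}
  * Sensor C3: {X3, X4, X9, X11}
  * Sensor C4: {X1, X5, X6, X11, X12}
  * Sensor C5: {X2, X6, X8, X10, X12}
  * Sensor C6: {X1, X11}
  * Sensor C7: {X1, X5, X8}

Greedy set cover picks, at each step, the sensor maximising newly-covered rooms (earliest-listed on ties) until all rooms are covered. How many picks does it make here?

4

Greedy: pick C4 (covers 5 new) → pick C3 (covers 3 new) → pick C5 (covers 3 new) → pick C1 (covers 1 new). Total picks: 4.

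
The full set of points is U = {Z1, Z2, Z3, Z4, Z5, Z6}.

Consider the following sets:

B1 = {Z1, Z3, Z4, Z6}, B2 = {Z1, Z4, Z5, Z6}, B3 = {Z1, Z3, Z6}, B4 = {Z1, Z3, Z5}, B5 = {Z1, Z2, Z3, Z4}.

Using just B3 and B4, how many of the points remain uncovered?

Union of B3, B4 = {Z1, Z3, Z5, Z6}.
Not covered: Z2, Z4 — 2 points.

2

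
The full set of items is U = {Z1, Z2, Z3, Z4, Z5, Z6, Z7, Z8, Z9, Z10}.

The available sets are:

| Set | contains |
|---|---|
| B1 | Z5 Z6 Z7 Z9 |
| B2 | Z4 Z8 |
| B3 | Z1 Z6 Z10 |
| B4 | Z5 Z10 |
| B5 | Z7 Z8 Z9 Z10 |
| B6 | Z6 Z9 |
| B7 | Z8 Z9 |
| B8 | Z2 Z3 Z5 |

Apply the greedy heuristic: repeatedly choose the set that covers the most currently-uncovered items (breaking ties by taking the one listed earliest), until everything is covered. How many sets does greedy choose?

Greedy: pick B1 (covers 4 new) → pick B2 (covers 2 new) → pick B3 (covers 2 new) → pick B8 (covers 2 new). Total picks: 4.

4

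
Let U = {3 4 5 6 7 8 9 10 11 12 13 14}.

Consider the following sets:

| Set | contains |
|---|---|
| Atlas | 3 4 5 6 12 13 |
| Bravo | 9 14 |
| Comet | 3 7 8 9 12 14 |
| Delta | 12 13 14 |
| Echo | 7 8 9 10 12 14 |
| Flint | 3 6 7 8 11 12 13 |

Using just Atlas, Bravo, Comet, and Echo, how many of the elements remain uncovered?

1

Union of Atlas, Bravo, Comet, Echo = {3, 4, 5, 6, 7, 8, 9, 10, 12, 13, 14}.
Not covered: 11 — 1 element.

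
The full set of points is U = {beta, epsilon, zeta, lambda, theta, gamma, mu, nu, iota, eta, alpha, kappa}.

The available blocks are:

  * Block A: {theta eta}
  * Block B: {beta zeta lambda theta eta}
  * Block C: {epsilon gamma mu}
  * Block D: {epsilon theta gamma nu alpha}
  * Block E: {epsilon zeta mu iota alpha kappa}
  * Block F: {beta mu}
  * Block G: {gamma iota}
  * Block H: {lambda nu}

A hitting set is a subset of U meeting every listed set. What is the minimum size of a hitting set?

T = {lambda, gamma, mu, eta} meets every block (each contains at least one member of T), and |T| = 4.
The blocks A, F, G, H are pairwise disjoint, so any hitting set needs a separate point for each — at least 4. Hence 4 is optimal.

4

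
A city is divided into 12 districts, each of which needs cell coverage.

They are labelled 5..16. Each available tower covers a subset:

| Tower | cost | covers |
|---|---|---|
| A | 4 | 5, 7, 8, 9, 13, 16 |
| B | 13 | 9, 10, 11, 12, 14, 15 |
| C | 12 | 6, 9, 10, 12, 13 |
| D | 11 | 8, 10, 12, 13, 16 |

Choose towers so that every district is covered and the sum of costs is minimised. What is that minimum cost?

29

A, B, C together cover every district (A ∪ B ∪ C = {5, 6, 7, 8, 9, 10, 11, 12, 13, 14, 15, 16}); total cost 4 + 13 + 12 = 29.
No covering selection has total cost below 29.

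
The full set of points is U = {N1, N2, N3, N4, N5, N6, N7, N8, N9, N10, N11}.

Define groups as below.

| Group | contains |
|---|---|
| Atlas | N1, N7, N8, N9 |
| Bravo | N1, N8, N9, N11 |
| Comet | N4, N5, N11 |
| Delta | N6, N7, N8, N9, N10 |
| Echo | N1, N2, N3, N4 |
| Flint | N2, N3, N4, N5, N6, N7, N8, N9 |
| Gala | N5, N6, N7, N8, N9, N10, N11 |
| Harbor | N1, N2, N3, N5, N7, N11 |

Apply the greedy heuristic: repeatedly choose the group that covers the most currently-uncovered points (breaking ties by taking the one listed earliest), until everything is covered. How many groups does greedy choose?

Greedy: pick Flint (covers 8 new) → pick Bravo (covers 2 new) → pick Delta (covers 1 new). Total picks: 3.
(The true minimum cover uses only 2 groups, so greedy is not optimal here.)

3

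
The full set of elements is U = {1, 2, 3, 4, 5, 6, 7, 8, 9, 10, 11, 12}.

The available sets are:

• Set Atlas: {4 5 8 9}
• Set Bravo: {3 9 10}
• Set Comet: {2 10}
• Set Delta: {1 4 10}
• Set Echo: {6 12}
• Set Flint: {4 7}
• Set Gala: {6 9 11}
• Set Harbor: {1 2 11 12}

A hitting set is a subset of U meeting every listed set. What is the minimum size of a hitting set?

Take H = {7, 9, 10, 12}. Each listed set contains at least one of these, so H is a hitting set of size 4.
No choice of 3 elements meets every set, so 4 is the minimum.

4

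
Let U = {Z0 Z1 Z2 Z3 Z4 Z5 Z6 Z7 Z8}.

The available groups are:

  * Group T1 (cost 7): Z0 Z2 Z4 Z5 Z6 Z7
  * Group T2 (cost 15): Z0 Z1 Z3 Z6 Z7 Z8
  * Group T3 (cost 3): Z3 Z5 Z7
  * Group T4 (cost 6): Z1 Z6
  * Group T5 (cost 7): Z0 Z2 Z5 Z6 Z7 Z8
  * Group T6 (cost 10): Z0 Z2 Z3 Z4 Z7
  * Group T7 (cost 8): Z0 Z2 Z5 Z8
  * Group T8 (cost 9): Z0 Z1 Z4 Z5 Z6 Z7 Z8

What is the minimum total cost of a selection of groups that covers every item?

19

T6, T8 together cover every item (T6 ∪ T8 = {Z0, Z1, Z2, Z3, Z4, Z5, Z6, Z7, Z8}); total cost 10 + 9 = 19.
No covering selection has total cost below 19.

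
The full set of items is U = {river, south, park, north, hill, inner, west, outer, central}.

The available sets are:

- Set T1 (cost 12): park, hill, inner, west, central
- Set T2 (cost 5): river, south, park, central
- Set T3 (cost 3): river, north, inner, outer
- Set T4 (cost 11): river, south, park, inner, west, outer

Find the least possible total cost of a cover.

T1, T2, T3 together cover every item (T1 ∪ T2 ∪ T3 = {river, south, park, north, hill, inner, west, outer, central}); total cost 12 + 5 + 3 = 20.
No covering selection has total cost below 20.

20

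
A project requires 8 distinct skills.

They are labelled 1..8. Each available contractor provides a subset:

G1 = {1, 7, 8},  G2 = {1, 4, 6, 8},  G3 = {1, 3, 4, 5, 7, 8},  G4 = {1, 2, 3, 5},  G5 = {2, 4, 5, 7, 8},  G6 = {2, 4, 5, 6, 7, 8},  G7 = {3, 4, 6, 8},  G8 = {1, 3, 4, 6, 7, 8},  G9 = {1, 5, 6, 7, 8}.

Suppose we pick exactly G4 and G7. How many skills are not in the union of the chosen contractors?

Union of G4, G7 = {1, 2, 3, 4, 5, 6, 8}.
Not covered: 7 — 1 skill.

1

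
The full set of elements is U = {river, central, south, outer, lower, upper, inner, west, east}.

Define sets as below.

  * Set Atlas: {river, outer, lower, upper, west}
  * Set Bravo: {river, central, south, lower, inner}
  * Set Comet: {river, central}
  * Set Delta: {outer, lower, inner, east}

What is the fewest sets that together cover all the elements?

Take {Atlas, Bravo, Delta}. Their union is {river, central, south, outer, lower, upper, inner, west, east}, which is all 9 elements.
Only Bravo contains south, so Bravo is forced; the remaining 4 elements need at least 2 more sets (each remaining set adds at most 3) — so at least 3 sets are needed, and 3 is optimal.

3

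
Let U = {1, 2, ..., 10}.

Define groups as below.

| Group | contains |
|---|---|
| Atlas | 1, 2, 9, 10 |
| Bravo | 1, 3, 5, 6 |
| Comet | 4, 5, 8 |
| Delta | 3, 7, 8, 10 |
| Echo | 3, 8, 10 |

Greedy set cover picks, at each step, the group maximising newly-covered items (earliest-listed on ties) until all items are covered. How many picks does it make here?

4

Greedy: pick Atlas (covers 4 new) → pick Bravo (covers 3 new) → pick Comet (covers 2 new) → pick Delta (covers 1 new). Total picks: 4.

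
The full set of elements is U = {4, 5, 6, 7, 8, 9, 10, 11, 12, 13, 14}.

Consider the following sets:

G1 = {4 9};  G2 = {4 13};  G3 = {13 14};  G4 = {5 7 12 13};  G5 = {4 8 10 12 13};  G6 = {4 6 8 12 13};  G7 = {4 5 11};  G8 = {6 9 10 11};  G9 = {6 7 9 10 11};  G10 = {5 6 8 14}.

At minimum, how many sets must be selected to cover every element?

Take {G5, G9, G10}. Their union is {4, 5, 6, 7, 8, 9, 10, 11, 12, 13, 14}, which is all 11 elements.
Each set has at most 5 elements, and 2·5 = 10 < 11 — so at least 3 sets are needed, and 3 is optimal.

3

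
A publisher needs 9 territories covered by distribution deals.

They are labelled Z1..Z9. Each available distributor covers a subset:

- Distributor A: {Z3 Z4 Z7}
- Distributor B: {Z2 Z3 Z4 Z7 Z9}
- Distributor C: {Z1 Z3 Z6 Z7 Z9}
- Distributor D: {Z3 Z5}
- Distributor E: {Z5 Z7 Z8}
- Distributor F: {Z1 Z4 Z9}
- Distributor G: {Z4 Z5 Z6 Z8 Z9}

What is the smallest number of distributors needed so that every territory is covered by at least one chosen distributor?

B and F and G together: B ∪ F ∪ G = {Z1, Z2, Z3, Z4, Z5, Z6, Z7, Z8, Z9} — every territory is covered.
Only B contains Z2, so B is forced; the remaining 4 territories need at least 2 more distributors (each remaining distributor adds at most 3) — so at least 3 distributors are needed, and 3 is optimal.

3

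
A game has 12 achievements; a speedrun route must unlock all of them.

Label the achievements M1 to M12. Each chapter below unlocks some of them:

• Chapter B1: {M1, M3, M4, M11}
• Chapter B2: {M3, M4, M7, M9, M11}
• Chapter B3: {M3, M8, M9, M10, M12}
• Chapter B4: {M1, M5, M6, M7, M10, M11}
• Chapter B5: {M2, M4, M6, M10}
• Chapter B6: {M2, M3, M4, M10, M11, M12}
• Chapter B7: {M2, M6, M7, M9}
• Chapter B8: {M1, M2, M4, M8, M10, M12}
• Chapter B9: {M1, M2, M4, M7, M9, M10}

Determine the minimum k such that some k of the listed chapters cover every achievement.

3

Take {B2, B4, B8}. Their union is {M1, M2, M3, M4, M5, M6, M7, M8, M9, M10, M11, M12}, which is all 12 achievements.
Only B4 contains M5, so B4 is forced; the remaining 6 achievements need at least 2 more chapters (each remaining chapter adds at most 4) — so at least 3 chapters are needed, and 3 is optimal.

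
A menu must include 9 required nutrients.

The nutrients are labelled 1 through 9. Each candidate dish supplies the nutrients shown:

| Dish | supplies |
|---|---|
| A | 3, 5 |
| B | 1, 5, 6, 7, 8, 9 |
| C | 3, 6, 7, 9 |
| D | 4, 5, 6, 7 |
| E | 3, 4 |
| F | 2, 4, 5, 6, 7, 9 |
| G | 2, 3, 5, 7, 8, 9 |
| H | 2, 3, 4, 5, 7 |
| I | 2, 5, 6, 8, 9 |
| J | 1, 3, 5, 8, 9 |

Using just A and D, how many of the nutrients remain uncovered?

Union of A, D = {3, 4, 5, 6, 7}.
Not covered: 1, 2, 8, 9 — 4 nutrients.

4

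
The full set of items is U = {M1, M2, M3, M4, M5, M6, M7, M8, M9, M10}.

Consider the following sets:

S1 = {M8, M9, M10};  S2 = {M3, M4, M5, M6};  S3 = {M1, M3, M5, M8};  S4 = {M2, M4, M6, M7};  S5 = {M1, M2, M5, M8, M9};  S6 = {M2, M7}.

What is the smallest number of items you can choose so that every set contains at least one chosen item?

3

Take H = {M2, M3, M8}. Each listed set contains at least one of these, so H is a hitting set of size 3.
The sets S1, S2, S6 are pairwise disjoint, so any hitting set needs a separate item for each — at least 3. Hence 3 is optimal.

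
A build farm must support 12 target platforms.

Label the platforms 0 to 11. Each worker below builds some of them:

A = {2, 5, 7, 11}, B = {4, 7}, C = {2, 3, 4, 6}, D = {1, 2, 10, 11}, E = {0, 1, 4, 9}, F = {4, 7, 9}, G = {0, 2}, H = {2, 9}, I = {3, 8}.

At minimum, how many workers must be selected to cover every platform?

5

Take {A, C, D, E, I}. Their union is {0, 1, 2, 3, 4, 5, 6, 7, 8, 9, 10, 11}, which is all 12 platforms.
No 4 of the 9 workers cover everything (all 126 combinations miss at least one platform), so 5 is optimal.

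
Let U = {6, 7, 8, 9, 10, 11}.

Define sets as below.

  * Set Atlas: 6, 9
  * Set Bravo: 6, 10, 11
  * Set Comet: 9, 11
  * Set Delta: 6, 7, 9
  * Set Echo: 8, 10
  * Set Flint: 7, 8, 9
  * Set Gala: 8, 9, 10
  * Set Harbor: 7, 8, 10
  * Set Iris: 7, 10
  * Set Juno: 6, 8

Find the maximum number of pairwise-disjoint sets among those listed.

Comet, Iris, Juno are pairwise disjoint (Comet={9,11}; Iris={7,10}; Juno={6,8}).
Every remaining set overlaps one of these, and no 4 of the listed sets are pairwise disjoint, so 3 is the maximum.

3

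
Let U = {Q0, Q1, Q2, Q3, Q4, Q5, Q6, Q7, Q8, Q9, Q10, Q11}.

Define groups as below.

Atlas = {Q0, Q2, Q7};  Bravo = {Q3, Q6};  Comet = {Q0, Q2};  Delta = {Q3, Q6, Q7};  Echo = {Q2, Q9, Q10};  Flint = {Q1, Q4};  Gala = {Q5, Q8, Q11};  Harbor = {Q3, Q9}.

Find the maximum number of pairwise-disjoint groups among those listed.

Bravo, Comet, Flint, Gala are pairwise disjoint (Bravo={Q3,Q6}; Comet={Q0,Q2}; Flint={Q1,Q4}; Gala={Q5,Q8,Q11}).
Every remaining group overlaps one of these, and no 5 of the listed groups are pairwise disjoint, so 4 is the maximum.

4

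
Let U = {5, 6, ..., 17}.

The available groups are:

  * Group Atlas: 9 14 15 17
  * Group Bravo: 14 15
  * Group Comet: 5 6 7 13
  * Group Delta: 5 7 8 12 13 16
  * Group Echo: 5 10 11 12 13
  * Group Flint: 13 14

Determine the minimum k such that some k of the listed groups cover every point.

Atlas, Comet, Delta, and Echo cover everything between them: the union {5, 6, 7, 8, 9, 10, 11, 12, 13, 14, 15, 16, 17} is all of U.
Only Comet contains 6, so Comet is forced; the remaining 9 points need at least 3 more groups (each remaining group adds at most 4) — so at least 4 groups are needed, and 4 is optimal.

4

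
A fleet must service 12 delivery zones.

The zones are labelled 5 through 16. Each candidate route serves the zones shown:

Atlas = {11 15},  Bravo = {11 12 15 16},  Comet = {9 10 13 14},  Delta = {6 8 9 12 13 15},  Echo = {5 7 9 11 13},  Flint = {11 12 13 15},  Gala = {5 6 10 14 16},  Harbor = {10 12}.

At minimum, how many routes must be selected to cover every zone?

3

Take {Delta, Echo, Gala}. Their union is {5, 6, 7, 8, 9, 10, 11, 12, 13, 14, 15, 16}, which is all 12 zones.
Only Echo contains 7, so Echo is forced; the remaining 7 zones need at least 2 more routes (each remaining route adds at most 4) — so at least 3 routes are needed, and 3 is optimal.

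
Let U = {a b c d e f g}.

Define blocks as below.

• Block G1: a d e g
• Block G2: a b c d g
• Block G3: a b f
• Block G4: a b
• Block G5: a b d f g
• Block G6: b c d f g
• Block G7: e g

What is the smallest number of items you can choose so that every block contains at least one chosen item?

Take H = {b, g}. Each listed block contains at least one of these, so H is a hitting set of size 2.
The blocks G3, G7 are pairwise disjoint, so any hitting set needs a separate item for each — at least 2. Hence 2 is optimal.

2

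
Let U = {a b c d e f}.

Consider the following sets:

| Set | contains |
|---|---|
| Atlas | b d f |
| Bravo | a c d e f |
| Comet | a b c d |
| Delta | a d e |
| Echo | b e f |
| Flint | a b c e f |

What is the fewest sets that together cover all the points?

Bravo and Echo cover everything between them: the union {a, b, c, d, e, f} is all of U.
No single set has all 6 points (the largest, Bravo, has 5), so 2 is optimal.

2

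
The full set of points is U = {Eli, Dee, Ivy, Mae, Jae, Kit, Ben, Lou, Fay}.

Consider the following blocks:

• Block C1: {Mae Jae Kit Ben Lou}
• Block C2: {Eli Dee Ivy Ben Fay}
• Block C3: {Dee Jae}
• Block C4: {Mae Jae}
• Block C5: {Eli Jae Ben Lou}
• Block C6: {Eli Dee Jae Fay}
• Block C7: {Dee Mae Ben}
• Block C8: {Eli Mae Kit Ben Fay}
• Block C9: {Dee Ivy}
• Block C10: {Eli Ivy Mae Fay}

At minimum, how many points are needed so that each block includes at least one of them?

Take H = {Dee, Mae, Jae}. Each listed block contains at least one of these, so H is a hitting set of size 3.
No choice of 2 points meets every block, so 3 is the minimum.

3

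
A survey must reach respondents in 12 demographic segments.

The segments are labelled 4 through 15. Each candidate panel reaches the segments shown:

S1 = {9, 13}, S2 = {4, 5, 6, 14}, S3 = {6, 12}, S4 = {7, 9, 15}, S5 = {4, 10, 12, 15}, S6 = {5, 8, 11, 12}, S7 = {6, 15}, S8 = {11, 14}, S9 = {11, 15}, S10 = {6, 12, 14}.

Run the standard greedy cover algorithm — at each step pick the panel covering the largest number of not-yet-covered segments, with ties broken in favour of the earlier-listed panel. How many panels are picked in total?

5

Greedy: pick S2 (covers 4 new) → pick S4 (covers 3 new) → pick S6 (covers 3 new) → pick S1 (covers 1 new) → pick S5 (covers 1 new). Total picks: 5.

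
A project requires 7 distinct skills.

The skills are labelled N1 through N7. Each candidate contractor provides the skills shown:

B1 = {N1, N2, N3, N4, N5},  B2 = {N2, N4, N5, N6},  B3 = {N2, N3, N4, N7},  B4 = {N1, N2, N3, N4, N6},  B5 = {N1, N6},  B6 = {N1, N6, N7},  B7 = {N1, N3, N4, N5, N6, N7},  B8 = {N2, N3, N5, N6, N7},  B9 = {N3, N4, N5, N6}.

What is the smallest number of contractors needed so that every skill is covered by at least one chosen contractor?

2

B4 and B8 together: B4 ∪ B8 = {N1, N2, N3, N4, N5, N6, N7} — every skill is covered.
No single contractor has all 7 skills (the largest, B7, has 6), so 2 is optimal.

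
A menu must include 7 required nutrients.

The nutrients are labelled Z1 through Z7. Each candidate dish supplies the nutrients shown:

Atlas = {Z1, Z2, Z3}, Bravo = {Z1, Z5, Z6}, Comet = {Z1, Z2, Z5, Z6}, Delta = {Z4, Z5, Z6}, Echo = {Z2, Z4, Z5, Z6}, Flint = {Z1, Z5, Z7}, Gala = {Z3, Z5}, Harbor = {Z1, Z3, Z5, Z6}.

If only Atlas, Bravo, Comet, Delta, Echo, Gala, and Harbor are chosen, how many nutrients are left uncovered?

1

Union of Atlas, Bravo, Comet, Delta, Echo, Gala, Harbor = {Z1, Z2, Z3, Z4, Z5, Z6}.
Not covered: Z7 — 1 nutrient.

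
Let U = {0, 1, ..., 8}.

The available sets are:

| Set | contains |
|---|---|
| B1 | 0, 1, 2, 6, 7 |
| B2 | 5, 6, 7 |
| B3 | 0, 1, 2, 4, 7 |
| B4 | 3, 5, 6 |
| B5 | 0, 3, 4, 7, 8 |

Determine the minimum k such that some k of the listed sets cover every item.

B1, B4, and B5 cover everything between them: the union {0, 1, 2, 3, 4, 5, 6, 7, 8} is all of U.
Only B5 contains 8, so B5 is forced; the remaining 4 items need at least 2 more sets (each remaining set adds at most 3) — so at least 3 sets are needed, and 3 is optimal.

3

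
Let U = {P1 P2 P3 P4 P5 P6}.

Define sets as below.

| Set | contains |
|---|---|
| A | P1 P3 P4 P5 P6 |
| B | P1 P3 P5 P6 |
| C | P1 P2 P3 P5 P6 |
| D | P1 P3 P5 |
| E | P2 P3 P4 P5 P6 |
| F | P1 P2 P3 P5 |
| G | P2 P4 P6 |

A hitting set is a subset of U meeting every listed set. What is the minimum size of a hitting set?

Take H = {P2, P5}. Each listed set contains at least one of these, so H is a hitting set of size 2.
The sets D, G are pairwise disjoint, so any hitting set needs a separate point for each — at least 2. Hence 2 is optimal.

2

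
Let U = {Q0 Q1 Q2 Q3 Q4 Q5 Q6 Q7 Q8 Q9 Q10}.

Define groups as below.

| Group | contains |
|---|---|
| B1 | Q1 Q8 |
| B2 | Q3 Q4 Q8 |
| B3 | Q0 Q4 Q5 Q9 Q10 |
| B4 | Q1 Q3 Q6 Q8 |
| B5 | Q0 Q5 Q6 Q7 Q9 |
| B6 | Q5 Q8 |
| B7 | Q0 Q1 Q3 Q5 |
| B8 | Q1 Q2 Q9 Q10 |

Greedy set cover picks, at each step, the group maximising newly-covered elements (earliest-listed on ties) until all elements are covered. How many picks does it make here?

4

Greedy: pick B3 (covers 5 new) → pick B4 (covers 4 new) → pick B5 (covers 1 new) → pick B8 (covers 1 new). Total picks: 4.
(The true minimum cover uses only 3 groups, so greedy is not optimal here.)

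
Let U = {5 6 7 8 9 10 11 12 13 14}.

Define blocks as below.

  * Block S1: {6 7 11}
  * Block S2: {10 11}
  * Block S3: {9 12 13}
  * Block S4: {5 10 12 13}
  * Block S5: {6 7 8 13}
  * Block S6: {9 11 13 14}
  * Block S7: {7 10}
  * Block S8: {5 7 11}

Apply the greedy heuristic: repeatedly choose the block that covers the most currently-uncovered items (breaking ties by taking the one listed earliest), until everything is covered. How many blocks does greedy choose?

Greedy: pick S4 (covers 4 new) → pick S1 (covers 3 new) → pick S6 (covers 2 new) → pick S5 (covers 1 new). Total picks: 4.
(The true minimum cover uses only 3 blocks, so greedy is not optimal here.)

4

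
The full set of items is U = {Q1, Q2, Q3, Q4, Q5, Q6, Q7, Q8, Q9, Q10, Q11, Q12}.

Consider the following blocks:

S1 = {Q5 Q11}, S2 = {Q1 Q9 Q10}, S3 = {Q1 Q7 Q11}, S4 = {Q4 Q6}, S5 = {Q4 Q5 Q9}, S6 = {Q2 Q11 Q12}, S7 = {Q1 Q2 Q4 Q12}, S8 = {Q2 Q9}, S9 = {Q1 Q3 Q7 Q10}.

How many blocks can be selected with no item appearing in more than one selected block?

4

S1, S4, S8, S9 are pairwise disjoint (S1={Q5,Q11}; S4={Q4,Q6}; S8={Q2,Q9}; S9={Q1,Q3,Q7,Q10}).
Every remaining block overlaps one of these, and no 5 of the listed blocks are pairwise disjoint, so 4 is the maximum.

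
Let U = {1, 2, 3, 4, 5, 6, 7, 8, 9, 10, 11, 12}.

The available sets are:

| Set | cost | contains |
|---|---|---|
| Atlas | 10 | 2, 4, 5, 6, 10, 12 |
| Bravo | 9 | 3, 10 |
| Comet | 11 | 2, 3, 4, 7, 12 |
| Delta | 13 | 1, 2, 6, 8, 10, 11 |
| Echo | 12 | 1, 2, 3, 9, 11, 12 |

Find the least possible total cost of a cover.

46

Atlas, Comet, Delta, Echo together cover every point (Atlas ∪ Comet ∪ Delta ∪ Echo = {1, 2, 3, 4, 5, 6, 7, 8, 9, 10, 11, 12}); total cost 10 + 11 + 13 + 12 = 46.
No covering selection has total cost below 46.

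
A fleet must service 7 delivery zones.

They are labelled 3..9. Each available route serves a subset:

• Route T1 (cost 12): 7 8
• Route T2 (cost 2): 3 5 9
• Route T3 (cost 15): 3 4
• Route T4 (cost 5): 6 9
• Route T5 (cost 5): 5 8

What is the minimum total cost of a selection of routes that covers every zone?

34

T1, T2, T3, T4 together cover every zone (T1 ∪ T2 ∪ T3 ∪ T4 = {3, 4, 5, 6, 7, 8, 9}); total cost 12 + 2 + 15 + 5 = 34.
The greedy pick T2, T4, T5, T1, T3 costs 39; no covering selection beats 34.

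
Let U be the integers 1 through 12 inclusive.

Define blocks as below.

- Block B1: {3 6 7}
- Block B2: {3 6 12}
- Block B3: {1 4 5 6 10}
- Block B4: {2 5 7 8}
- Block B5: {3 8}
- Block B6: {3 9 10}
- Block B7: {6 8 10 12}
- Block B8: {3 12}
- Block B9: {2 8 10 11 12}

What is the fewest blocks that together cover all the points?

4

B3, B4, B6, and B9 cover everything between them: the union {1, 2, 3, 4, 5, 6, 7, 8, 9, 10, 11, 12} is all of U.
Only B6 contains 9, so B6 is forced; the remaining 9 points need at least 3 more blocks (each remaining block adds at most 4) — so at least 4 blocks are needed, and 4 is optimal.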